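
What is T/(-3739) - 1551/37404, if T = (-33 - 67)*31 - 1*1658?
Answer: 57389681/46617852 ≈ 1.2311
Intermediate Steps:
T = -4758 (T = -100*31 - 1658 = -3100 - 1658 = -4758)
T/(-3739) - 1551/37404 = -4758/(-3739) - 1551/37404 = -4758*(-1/3739) - 1551*1/37404 = 4758/3739 - 517/12468 = 57389681/46617852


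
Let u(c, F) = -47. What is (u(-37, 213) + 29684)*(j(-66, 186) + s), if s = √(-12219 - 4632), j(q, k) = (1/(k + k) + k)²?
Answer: 15765801422957/15376 + 29637*I*√16851 ≈ 1.0254e+9 + 3.8472e+6*I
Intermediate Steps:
j(q, k) = (k + 1/(2*k))² (j(q, k) = (1/(2*k) + k)² = (k + 1/(2*k))²)
s = I*√16851 (s = √(-16851) = I*√16851 ≈ 129.81*I)
(u(-37, 213) + 29684)*(j(-66, 186) + s) = (-47 + 29684)*((¼)*(1 + 2*186²)²/186² + I*√16851) = 29637*((¼)*(1/34596)*(1 + 2*34596)² + I*√16851) = 29637*((¼)*(1/34596)*(1 + 69192)² + I*√16851) = 29637*((¼)*(1/34596)*69193² + I*√16851) = 29637*((¼)*(1/34596)*4787671249 + I*√16851) = 29637*(4787671249/138384 + I*√16851) = 15765801422957/15376 + 29637*I*√16851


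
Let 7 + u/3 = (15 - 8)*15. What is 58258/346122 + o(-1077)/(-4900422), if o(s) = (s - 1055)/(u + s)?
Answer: 6209360572939/36891129030777 ≈ 0.16832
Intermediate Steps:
u = 294 (u = -21 + 3*((15 - 8)*15) = -21 + 3*(7*15) = -21 + 3*105 = -21 + 315 = 294)
o(s) = (-1055 + s)/(294 + s) (o(s) = (s - 1055)/(294 + s) = (-1055 + s)/(294 + s))
58258/346122 + o(-1077)/(-4900422) = 58258/346122 + ((-1055 - 1077)/(294 - 1077))/(-4900422) = 58258*(1/346122) + (-2132/(-783))*(-1/4900422) = 29129/173061 - 1/783*(-2132)*(-1/4900422) = 29129/173061 + (2132/783)*(-1/4900422) = 29129/173061 - 1066/1918515213 = 6209360572939/36891129030777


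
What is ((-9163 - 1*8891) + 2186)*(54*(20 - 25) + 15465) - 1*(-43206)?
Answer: -241071054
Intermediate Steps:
((-9163 - 1*8891) + 2186)*(54*(20 - 25) + 15465) - 1*(-43206) = ((-9163 - 8891) + 2186)*(54*(-5) + 15465) + 43206 = (-18054 + 2186)*(-270 + 15465) + 43206 = -15868*15195 + 43206 = -241114260 + 43206 = -241071054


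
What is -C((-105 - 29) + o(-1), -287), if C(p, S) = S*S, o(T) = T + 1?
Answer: -82369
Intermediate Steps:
o(T) = 1 + T
C(p, S) = S²
-C((-105 - 29) + o(-1), -287) = -1*(-287)² = -1*82369 = -82369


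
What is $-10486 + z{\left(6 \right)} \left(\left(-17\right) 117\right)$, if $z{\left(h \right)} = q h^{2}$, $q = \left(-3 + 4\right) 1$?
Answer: $-82090$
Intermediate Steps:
$q = 1$ ($q = 1 \cdot 1 = 1$)
$z{\left(h \right)} = h^{2}$ ($z{\left(h \right)} = 1 h^{2} = h^{2}$)
$-10486 + z{\left(6 \right)} \left(\left(-17\right) 117\right) = -10486 + 6^{2} \left(\left(-17\right) 117\right) = -10486 + 36 \left(-1989\right) = -10486 - 71604 = -82090$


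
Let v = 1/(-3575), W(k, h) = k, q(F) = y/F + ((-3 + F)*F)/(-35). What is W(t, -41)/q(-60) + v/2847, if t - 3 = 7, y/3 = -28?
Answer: -39146291/417299025 ≈ -0.093809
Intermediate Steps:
y = -84 (y = 3*(-28) = -84)
t = 10 (t = 3 + 7 = 10)
q(F) = -84/F - F*(-3 + F)/35 (q(F) = -84/F + ((-3 + F)*F)/(-35) = -84/F + (F*(-3 + F))*(-1/35) = -84/F - F*(-3 + F)/35)
v = -1/3575 ≈ -0.00027972
W(t, -41)/q(-60) + v/2847 = 10/(((1/35)*(-2940 + (-60)²*(3 - 1*(-60)))/(-60))) - 1/3575/2847 = 10/(((1/35)*(-1/60)*(-2940 + 3600*(3 + 60)))) - 1/3575*1/2847 = 10/(((1/35)*(-1/60)*(-2940 + 3600*63))) - 1/10178025 = 10/(((1/35)*(-1/60)*(-2940 + 226800))) - 1/10178025 = 10/(((1/35)*(-1/60)*223860)) - 1/10178025 = 10/(-533/5) - 1/10178025 = 10*(-5/533) - 1/10178025 = -50/533 - 1/10178025 = -39146291/417299025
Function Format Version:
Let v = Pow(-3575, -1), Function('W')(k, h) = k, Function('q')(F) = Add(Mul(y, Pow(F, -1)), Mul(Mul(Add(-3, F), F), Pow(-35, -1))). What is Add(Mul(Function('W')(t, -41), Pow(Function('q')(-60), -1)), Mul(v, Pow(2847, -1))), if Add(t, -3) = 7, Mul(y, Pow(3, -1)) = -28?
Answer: Rational(-39146291, 417299025) ≈ -0.093809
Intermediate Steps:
y = -84 (y = Mul(3, -28) = -84)
t = 10 (t = Add(3, 7) = 10)
Function('q')(F) = Add(Mul(-84, Pow(F, -1)), Mul(Rational(-1, 35), F, Add(-3, F))) (Function('q')(F) = Add(Mul(-84, Pow(F, -1)), Mul(Mul(Add(-3, F), F), Pow(-35, -1))) = Add(Mul(-84, Pow(F, -1)), Mul(Mul(F, Add(-3, F)), Rational(-1, 35))) = Add(Mul(-84, Pow(F, -1)), Mul(Rational(-1, 35), F, Add(-3, F))))
v = Rational(-1, 3575) ≈ -0.00027972
Add(Mul(Function('W')(t, -41), Pow(Function('q')(-60), -1)), Mul(v, Pow(2847, -1))) = Add(Mul(10, Pow(Mul(Rational(1, 35), Pow(-60, -1), Add(-2940, Mul(Pow(-60, 2), Add(3, Mul(-1, -60))))), -1)), Mul(Rational(-1, 3575), Pow(2847, -1))) = Add(Mul(10, Pow(Mul(Rational(1, 35), Rational(-1, 60), Add(-2940, Mul(3600, Add(3, 60)))), -1)), Mul(Rational(-1, 3575), Rational(1, 2847))) = Add(Mul(10, Pow(Mul(Rational(1, 35), Rational(-1, 60), Add(-2940, Mul(3600, 63))), -1)), Rational(-1, 10178025)) = Add(Mul(10, Pow(Mul(Rational(1, 35), Rational(-1, 60), Add(-2940, 226800)), -1)), Rational(-1, 10178025)) = Add(Mul(10, Pow(Mul(Rational(1, 35), Rational(-1, 60), 223860), -1)), Rational(-1, 10178025)) = Add(Mul(10, Pow(Rational(-533, 5), -1)), Rational(-1, 10178025)) = Add(Mul(10, Rational(-5, 533)), Rational(-1, 10178025)) = Add(Rational(-50, 533), Rational(-1, 10178025)) = Rational(-39146291, 417299025)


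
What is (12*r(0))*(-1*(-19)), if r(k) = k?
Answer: 0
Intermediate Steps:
(12*r(0))*(-1*(-19)) = (12*0)*(-1*(-19)) = 0*19 = 0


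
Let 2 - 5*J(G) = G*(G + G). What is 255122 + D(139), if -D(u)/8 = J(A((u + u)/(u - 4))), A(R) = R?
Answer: 23248937194/91125 ≈ 2.5513e+5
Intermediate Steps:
J(G) = 2/5 - 2*G**2/5 (J(G) = 2/5 - G*(G + G)/5 = 2/5 - G*2*G/5 = 2/5 - 2*G**2/5)
D(u) = -16/5 + 64*u**2/(5*(-4 + u)**2) (D(u) = -8*(2/5 - 2*(u + u)**2/(u - 4)**2/5) = -8*(2/5 - 2*4*u**2/(-4 + u)**2/5) = -8*(2/5 - 8*u**2/(5*(-4 + u)**2)) = -16/5 + 64*u**2/(5*(-4 + u)**2))
255122 + D(139) = 255122 + (-16/5 + (64/5)*139**2/(-4 + 139)**2) = 255122 + (-16/5 + (64/5)*19321/135**2) = 255122 + (-16/5 + (64/5)*19321*(1/18225)) = 255122 + (-16/5 + 1236544/91125) = 255122 + 944944/91125 = 23248937194/91125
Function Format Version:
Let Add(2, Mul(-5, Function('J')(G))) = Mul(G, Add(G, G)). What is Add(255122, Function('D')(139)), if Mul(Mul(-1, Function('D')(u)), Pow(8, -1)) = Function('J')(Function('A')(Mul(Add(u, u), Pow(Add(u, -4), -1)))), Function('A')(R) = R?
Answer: Rational(23248937194, 91125) ≈ 2.5513e+5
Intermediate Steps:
Function('J')(G) = Add(Rational(2, 5), Mul(Rational(-2, 5), Pow(G, 2))) (Function('J')(G) = Add(Rational(2, 5), Mul(Rational(-1, 5), Mul(G, Add(G, G)))) = Add(Rational(2, 5), Mul(Rational(-1, 5), Mul(G, Mul(2, G)))) = Add(Rational(2, 5), Mul(Rational(-1, 5), Mul(2, Pow(G, 2)))) = Add(Rational(2, 5), Mul(Rational(-2, 5), Pow(G, 2))))
Function('D')(u) = Add(Rational(-16, 5), Mul(Rational(64, 5), Pow(u, 2), Pow(Add(-4, u), -2))) (Function('D')(u) = Mul(-8, Add(Rational(2, 5), Mul(Rational(-2, 5), Pow(Mul(Add(u, u), Pow(Add(u, -4), -1)), 2)))) = Mul(-8, Add(Rational(2, 5), Mul(Rational(-2, 5), Pow(Mul(Mul(2, u), Pow(Add(-4, u), -1)), 2)))) = Mul(-8, Add(Rational(2, 5), Mul(Rational(-2, 5), Pow(Mul(2, u, Pow(Add(-4, u), -1)), 2)))) = Mul(-8, Add(Rational(2, 5), Mul(Rational(-2, 5), Mul(4, Pow(u, 2), Pow(Add(-4, u), -2))))) = Mul(-8, Add(Rational(2, 5), Mul(Rational(-8, 5), Pow(u, 2), Pow(Add(-4, u), -2)))) = Add(Rational(-16, 5), Mul(Rational(64, 5), Pow(u, 2), Pow(Add(-4, u), -2))))
Add(255122, Function('D')(139)) = Add(255122, Add(Rational(-16, 5), Mul(Rational(64, 5), Pow(139, 2), Pow(Add(-4, 139), -2)))) = Add(255122, Add(Rational(-16, 5), Mul(Rational(64, 5), 19321, Pow(135, -2)))) = Add(255122, Add(Rational(-16, 5), Mul(Rational(64, 5), 19321, Rational(1, 18225)))) = Add(255122, Add(Rational(-16, 5), Rational(1236544, 91125))) = Add(255122, Rational(944944, 91125)) = Rational(23248937194, 91125)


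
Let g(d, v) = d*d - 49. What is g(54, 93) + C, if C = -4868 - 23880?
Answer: -25881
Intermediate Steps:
g(d, v) = -49 + d² (g(d, v) = d² - 49 = -49 + d²)
C = -28748
g(54, 93) + C = (-49 + 54²) - 28748 = (-49 + 2916) - 28748 = 2867 - 28748 = -25881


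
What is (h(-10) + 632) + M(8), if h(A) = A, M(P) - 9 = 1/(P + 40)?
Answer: 30289/48 ≈ 631.02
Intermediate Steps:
M(P) = 9 + 1/(40 + P) (M(P) = 9 + 1/(P + 40) = 9 + 1/(40 + P))
(h(-10) + 632) + M(8) = (-10 + 632) + (361 + 9*8)/(40 + 8) = 622 + (361 + 72)/48 = 622 + (1/48)*433 = 622 + 433/48 = 30289/48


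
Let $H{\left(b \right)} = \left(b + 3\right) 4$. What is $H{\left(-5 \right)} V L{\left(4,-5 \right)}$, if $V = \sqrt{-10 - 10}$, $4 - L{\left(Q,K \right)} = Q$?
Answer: $0$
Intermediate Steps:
$H{\left(b \right)} = 12 + 4 b$ ($H{\left(b \right)} = \left(3 + b\right) 4 = 12 + 4 b$)
$L{\left(Q,K \right)} = 4 - Q$
$V = 2 i \sqrt{5}$ ($V = \sqrt{-20} = 2 i \sqrt{5} \approx 4.4721 i$)
$H{\left(-5 \right)} V L{\left(4,-5 \right)} = \left(12 + 4 \left(-5\right)\right) 2 i \sqrt{5} \left(4 - 4\right) = \left(12 - 20\right) 2 i \sqrt{5} \left(4 - 4\right) = - 8 \cdot 2 i \sqrt{5} \cdot 0 = - 16 i \sqrt{5} \cdot 0 = 0$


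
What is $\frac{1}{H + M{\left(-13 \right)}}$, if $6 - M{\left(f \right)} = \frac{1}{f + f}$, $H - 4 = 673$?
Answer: $\frac{26}{17759} \approx 0.001464$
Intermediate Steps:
$H = 677$ ($H = 4 + 673 = 677$)
$M{\left(f \right)} = 6 - \frac{1}{2 f}$ ($M{\left(f \right)} = 6 - \frac{1}{f + f} = 6 - \frac{1}{2 f}$)
$\frac{1}{H + M{\left(-13 \right)}} = \frac{1}{677 + \left(6 - \frac{1}{2 \left(-13\right)}\right)} = \frac{1}{677 + \left(6 - - \frac{1}{26}\right)} = \frac{1}{677 + \left(6 + \frac{1}{26}\right)} = \frac{1}{677 + \frac{157}{26}} = \frac{1}{\frac{17759}{26}} = \frac{26}{17759}$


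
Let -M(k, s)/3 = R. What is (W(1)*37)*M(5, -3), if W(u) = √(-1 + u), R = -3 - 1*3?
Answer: 0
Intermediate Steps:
R = -6 (R = -3 - 3 = -6)
M(k, s) = 18 (M(k, s) = -3*(-6) = 18)
(W(1)*37)*M(5, -3) = (√(-1 + 1)*37)*18 = (√0*37)*18 = (0*37)*18 = 0*18 = 0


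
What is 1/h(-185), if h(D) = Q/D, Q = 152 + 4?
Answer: -185/156 ≈ -1.1859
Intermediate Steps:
Q = 156
h(D) = 156/D
1/h(-185) = 1/(156/(-185)) = 1/(156*(-1/185)) = 1/(-156/185) = -185/156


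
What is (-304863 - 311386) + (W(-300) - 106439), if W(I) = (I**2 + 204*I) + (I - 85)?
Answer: -694273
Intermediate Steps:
W(I) = -85 + I**2 + 205*I (W(I) = (I**2 + 204*I) + (-85 + I) = -85 + I**2 + 205*I)
(-304863 - 311386) + (W(-300) - 106439) = (-304863 - 311386) + ((-85 + (-300)**2 + 205*(-300)) - 106439) = -616249 + ((-85 + 90000 - 61500) - 106439) = -616249 + (28415 - 106439) = -616249 - 78024 = -694273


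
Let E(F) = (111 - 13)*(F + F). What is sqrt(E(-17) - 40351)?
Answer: I*sqrt(43683) ≈ 209.0*I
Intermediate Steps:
E(F) = 196*F (E(F) = 98*(2*F) = 196*F)
sqrt(E(-17) - 40351) = sqrt(196*(-17) - 40351) = sqrt(-3332 - 40351) = sqrt(-43683) = I*sqrt(43683)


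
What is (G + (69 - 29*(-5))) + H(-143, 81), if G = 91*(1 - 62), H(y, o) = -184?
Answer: -5521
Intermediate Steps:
G = -5551 (G = 91*(-61) = -5551)
(G + (69 - 29*(-5))) + H(-143, 81) = (-5551 + (69 - 29*(-5))) - 184 = (-5551 + (69 + 145)) - 184 = (-5551 + 214) - 184 = -5337 - 184 = -5521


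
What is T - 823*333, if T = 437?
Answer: -273622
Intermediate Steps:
T - 823*333 = 437 - 823*333 = 437 - 274059 = -273622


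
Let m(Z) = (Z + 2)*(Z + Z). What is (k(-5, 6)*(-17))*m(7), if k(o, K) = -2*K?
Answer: 25704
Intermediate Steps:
m(Z) = 2*Z*(2 + Z) (m(Z) = (2 + Z)*(2*Z) = 2*Z*(2 + Z))
(k(-5, 6)*(-17))*m(7) = (-2*6*(-17))*(2*7*(2 + 7)) = (-12*(-17))*(2*7*9) = 204*126 = 25704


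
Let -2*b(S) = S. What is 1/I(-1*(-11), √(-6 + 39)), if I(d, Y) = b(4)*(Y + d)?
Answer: -1/16 + √33/176 ≈ -0.029860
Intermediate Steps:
b(S) = -S/2
I(d, Y) = -2*Y - 2*d (I(d, Y) = (-½*4)*(Y + d) = -2*(Y + d) = -2*Y - 2*d)
1/I(-1*(-11), √(-6 + 39)) = 1/(-2*√(-6 + 39) - (-2)*(-11)) = 1/(-2*√33 - 2*11) = 1/(-2*√33 - 22) = 1/(-22 - 2*√33)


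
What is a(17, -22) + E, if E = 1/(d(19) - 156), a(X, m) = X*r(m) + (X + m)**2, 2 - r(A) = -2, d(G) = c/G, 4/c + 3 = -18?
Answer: 5788665/62248 ≈ 92.994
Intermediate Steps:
c = -4/21 (c = 4/(-3 - 18) = 4/(-21) = 4*(-1/21) = -4/21 ≈ -0.19048)
d(G) = -4/(21*G)
r(A) = 4 (r(A) = 2 - 1*(-2) = 2 + 2 = 4)
a(X, m) = (X + m)**2 + 4*X (a(X, m) = X*4 + (X + m)**2 = 4*X + (X + m)**2 = (X + m)**2 + 4*X)
E = -399/62248 (E = 1/(-4/21/19 - 156) = 1/(-4/21*1/19 - 156) = 1/(-4/399 - 156) = 1/(-62248/399) = -399/62248 ≈ -0.0064098)
a(17, -22) + E = ((17 - 22)**2 + 4*17) - 399/62248 = ((-5)**2 + 68) - 399/62248 = (25 + 68) - 399/62248 = 93 - 399/62248 = 5788665/62248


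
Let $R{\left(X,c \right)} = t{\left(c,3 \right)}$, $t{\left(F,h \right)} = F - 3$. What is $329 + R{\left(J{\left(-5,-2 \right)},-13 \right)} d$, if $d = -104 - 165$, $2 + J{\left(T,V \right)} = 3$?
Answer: $4633$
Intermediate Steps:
$t{\left(F,h \right)} = -3 + F$
$J{\left(T,V \right)} = 1$ ($J{\left(T,V \right)} = -2 + 3 = 1$)
$d = -269$
$R{\left(X,c \right)} = -3 + c$
$329 + R{\left(J{\left(-5,-2 \right)},-13 \right)} d = 329 + \left(-3 - 13\right) \left(-269\right) = 329 - -4304 = 329 + 4304 = 4633$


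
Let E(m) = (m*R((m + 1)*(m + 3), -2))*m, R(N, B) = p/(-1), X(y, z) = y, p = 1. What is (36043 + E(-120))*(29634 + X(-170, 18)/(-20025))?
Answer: 2568682227172/4005 ≈ 6.4137e+8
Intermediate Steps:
R(N, B) = -1 (R(N, B) = 1/(-1) = 1*(-1) = -1)
E(m) = -m² (E(m) = (m*(-1))*m = (-m)*m = -m²)
(36043 + E(-120))*(29634 + X(-170, 18)/(-20025)) = (36043 - 1*(-120)²)*(29634 - 170/(-20025)) = (36043 - 1*14400)*(29634 - 170*(-1/20025)) = (36043 - 14400)*(29634 + 34/4005) = 21643*(118684204/4005) = 2568682227172/4005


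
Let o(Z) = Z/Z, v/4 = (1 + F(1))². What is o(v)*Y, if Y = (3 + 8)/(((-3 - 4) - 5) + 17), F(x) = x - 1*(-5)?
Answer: 11/5 ≈ 2.2000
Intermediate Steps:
F(x) = 5 + x (F(x) = x + 5 = 5 + x)
v = 196 (v = 4*(1 + (5 + 1))² = 4*(1 + 6)² = 4*7² = 4*49 = 196)
o(Z) = 1
Y = 11/5 (Y = 11/((-7 - 5) + 17) = 11/(-12 + 17) = 11/5 ≈ 2.2000)
o(v)*Y = 1*(11/5) = 11/5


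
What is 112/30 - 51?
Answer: -709/15 ≈ -47.267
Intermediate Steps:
112/30 - 51 = (1/30)*112 - 51 = 56/15 - 51 = -709/15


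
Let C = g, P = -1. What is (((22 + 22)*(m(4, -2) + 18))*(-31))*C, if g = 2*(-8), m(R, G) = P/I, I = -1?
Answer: 414656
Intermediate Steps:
m(R, G) = 1 (m(R, G) = -1/(-1) = -1*(-1) = 1)
g = -16
C = -16
(((22 + 22)*(m(4, -2) + 18))*(-31))*C = (((22 + 22)*(1 + 18))*(-31))*(-16) = ((44*19)*(-31))*(-16) = (836*(-31))*(-16) = -25916*(-16) = 414656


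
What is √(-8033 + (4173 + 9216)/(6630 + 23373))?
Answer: I*√803416033570/10001 ≈ 89.625*I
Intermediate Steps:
√(-8033 + (4173 + 9216)/(6630 + 23373)) = √(-8033 + 13389/30003) = √(-8033 + 13389*(1/30003)) = √(-8033 + 4463/10001) = √(-80333570/10001) = I*√803416033570/10001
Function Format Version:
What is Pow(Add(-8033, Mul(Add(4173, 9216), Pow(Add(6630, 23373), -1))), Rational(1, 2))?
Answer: Mul(Rational(1, 10001), I, Pow(803416033570, Rational(1, 2))) ≈ Mul(89.625, I)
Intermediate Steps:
Pow(Add(-8033, Mul(Add(4173, 9216), Pow(Add(6630, 23373), -1))), Rational(1, 2)) = Pow(Add(-8033, Mul(13389, Pow(30003, -1))), Rational(1, 2)) = Pow(Add(-8033, Mul(13389, Rational(1, 30003))), Rational(1, 2)) = Pow(Add(-8033, Rational(4463, 10001)), Rational(1, 2)) = Pow(Rational(-80333570, 10001), Rational(1, 2)) = Mul(Rational(1, 10001), I, Pow(803416033570, Rational(1, 2)))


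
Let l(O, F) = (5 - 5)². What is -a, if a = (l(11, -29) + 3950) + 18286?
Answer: -22236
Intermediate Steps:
l(O, F) = 0 (l(O, F) = 0² = 0)
a = 22236 (a = (0 + 3950) + 18286 = 3950 + 18286 = 22236)
-a = -1*22236 = -22236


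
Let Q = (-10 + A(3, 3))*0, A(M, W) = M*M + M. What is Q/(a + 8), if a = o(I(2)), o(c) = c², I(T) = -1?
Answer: 0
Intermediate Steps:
A(M, W) = M + M² (A(M, W) = M² + M = M + M²)
a = 1 (a = (-1)² = 1)
Q = 0 (Q = (-10 + 3*(1 + 3))*0 = (-10 + 3*4)*0 = (-10 + 12)*0 = 2*0 = 0)
Q/(a + 8) = 0/(1 + 8) = 0/9 = 0*(⅑) = 0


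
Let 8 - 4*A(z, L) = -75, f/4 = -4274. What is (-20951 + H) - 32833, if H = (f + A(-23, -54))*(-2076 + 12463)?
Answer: -709657623/4 ≈ -1.7741e+8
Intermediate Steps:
f = -17096 (f = 4*(-4274) = -17096)
A(z, L) = 83/4 (A(z, L) = 2 - ¼*(-75) = 2 + 75/4 = 83/4)
H = -709442487/4 (H = (-17096 + 83/4)*(-2076 + 12463) = -68301/4*10387 = -709442487/4 ≈ -1.7736e+8)
(-20951 + H) - 32833 = (-20951 - 709442487/4) - 32833 = -709526291/4 - 32833 = -709657623/4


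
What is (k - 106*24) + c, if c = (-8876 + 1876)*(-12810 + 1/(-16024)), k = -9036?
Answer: 179585816135/2003 ≈ 8.9658e+7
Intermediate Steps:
c = 179609010875/2003 (c = -7000*(-12810 - 1/16024) = -7000*(-205267441/16024) = 179609010875/2003 ≈ 8.9670e+7)
(k - 106*24) + c = (-9036 - 106*24) + 179609010875/2003 = (-9036 - 2544) + 179609010875/2003 = -11580 + 179609010875/2003 = 179585816135/2003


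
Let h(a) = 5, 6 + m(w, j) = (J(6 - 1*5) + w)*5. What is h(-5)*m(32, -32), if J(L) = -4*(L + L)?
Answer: 570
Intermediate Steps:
J(L) = -8*L
m(w, j) = -46 + 5*w (m(w, j) = -6 + (-8*(6 - 1*5) + w)*5 = -6 + (-8*(6 - 5) + w)*5 = -6 + (-8*1 + w)*5 = -6 + (-8 + w)*5 = -6 + (-40 + 5*w) = -46 + 5*w)
h(-5)*m(32, -32) = 5*(-46 + 5*32) = 5*(-46 + 160) = 5*114 = 570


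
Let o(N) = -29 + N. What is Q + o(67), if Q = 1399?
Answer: 1437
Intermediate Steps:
Q + o(67) = 1399 + (-29 + 67) = 1399 + 38 = 1437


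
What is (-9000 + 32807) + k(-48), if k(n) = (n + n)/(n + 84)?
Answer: 71413/3 ≈ 23804.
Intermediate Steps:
k(n) = 2*n/(84 + n) (k(n) = (2*n)/(84 + n) = 2*n/(84 + n))
(-9000 + 32807) + k(-48) = (-9000 + 32807) + 2*(-48)/(84 - 48) = 23807 + 2*(-48)/36 = 23807 + 2*(-48)*(1/36) = 23807 - 8/3 = 71413/3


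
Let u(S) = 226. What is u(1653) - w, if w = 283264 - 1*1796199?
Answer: 1513161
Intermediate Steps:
w = -1512935 (w = 283264 - 1796199 = -1512935)
u(1653) - w = 226 - 1*(-1512935) = 226 + 1512935 = 1513161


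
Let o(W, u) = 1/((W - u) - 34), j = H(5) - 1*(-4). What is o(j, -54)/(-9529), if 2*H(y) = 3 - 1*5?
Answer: -1/219167 ≈ -4.5627e-6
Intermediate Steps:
H(y) = -1 (H(y) = (3 - 1*5)/2 = (3 - 5)/2 = (1/2)*(-2) = -1)
j = 3 (j = -1 - 1*(-4) = -1 + 4 = 3)
o(W, u) = 1/(-34 + W - u)
o(j, -54)/(-9529) = -1/(34 - 54 - 1*3)/(-9529) = -1/(34 - 54 - 3)*(-1/9529) = -1/(-23)*(-1/9529) = -1*(-1/23)*(-1/9529) = (1/23)*(-1/9529) = -1/219167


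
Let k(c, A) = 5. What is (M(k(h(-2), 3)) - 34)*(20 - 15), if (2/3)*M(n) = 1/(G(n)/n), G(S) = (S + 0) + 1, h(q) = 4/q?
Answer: -655/4 ≈ -163.75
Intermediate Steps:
G(S) = 1 + S (G(S) = S + 1 = 1 + S)
M(n) = 3*n/(2*(1 + n)) (M(n) = 3/(2*(((1 + n)/n))) = 3*(n/(1 + n))/2 = 3*n/(2*(1 + n)))
(M(k(h(-2), 3)) - 34)*(20 - 15) = ((3/2)*5/(1 + 5) - 34)*(20 - 15) = ((3/2)*5/6 - 34)*5 = ((3/2)*5*(1/6) - 34)*5 = (5/4 - 34)*5 = -131/4*5 = -655/4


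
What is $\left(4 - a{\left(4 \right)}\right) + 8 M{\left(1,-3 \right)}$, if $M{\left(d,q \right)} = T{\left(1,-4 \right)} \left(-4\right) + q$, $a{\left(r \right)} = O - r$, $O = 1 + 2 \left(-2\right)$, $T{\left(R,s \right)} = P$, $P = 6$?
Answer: $-205$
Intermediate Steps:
$T{\left(R,s \right)} = 6$
$O = -3$ ($O = 1 - 4 = -3$)
$a{\left(r \right)} = -3 - r$
$M{\left(d,q \right)} = -24 + q$ ($M{\left(d,q \right)} = 6 \left(-4\right) + q = -24 + q$)
$\left(4 - a{\left(4 \right)}\right) + 8 M{\left(1,-3 \right)} = \left(4 - \left(-3 - 4\right)\right) + 8 \left(-24 - 3\right) = \left(4 - \left(-3 - 4\right)\right) + 8 \left(-27\right) = \left(4 - -7\right) - 216 = \left(4 + 7\right) - 216 = 11 - 216 = -205$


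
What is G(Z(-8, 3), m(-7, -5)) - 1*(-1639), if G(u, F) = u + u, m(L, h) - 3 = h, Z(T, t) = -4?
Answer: 1631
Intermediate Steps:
m(L, h) = 3 + h
G(u, F) = 2*u
G(Z(-8, 3), m(-7, -5)) - 1*(-1639) = 2*(-4) - 1*(-1639) = -8 + 1639 = 1631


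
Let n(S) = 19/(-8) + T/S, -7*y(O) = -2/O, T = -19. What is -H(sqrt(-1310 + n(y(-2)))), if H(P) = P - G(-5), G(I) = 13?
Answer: 13 - I*sqrt(18870)/4 ≈ 13.0 - 34.342*I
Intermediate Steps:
y(O) = 2/(7*O) (y(O) = -(-2)/(7*O) = 2/(7*O))
n(S) = -19/8 - 19/S (n(S) = 19/(-8) - 19/S = 19*(-1/8) - 19/S = -19/8 - 19/S)
H(P) = -13 + P (H(P) = P - 1*13 = P - 13 = -13 + P)
-H(sqrt(-1310 + n(y(-2)))) = -(-13 + sqrt(-1310 + (-19/8 - 19/((2/7)/(-2))))) = -(-13 + sqrt(-1310 + (-19/8 - 19/((2/7)*(-1/2))))) = -(-13 + sqrt(-1310 + (-19/8 - 19/(-1/7)))) = -(-13 + sqrt(-1310 + (-19/8 - 19*(-7)))) = -(-13 + sqrt(-1310 + (-19/8 + 133))) = -(-13 + sqrt(-1310 + 1045/8)) = -(-13 + sqrt(-9435/8)) = -(-13 + I*sqrt(18870)/4) = 13 - I*sqrt(18870)/4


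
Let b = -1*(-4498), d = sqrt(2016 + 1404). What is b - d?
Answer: 4498 - 6*sqrt(95) ≈ 4439.5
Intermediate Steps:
d = 6*sqrt(95) (d = sqrt(3420) = 6*sqrt(95) ≈ 58.481)
b = 4498
b - d = 4498 - 6*sqrt(95)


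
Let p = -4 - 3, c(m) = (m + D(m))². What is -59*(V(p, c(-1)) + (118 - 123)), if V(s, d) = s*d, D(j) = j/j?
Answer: 295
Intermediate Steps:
D(j) = 1
c(m) = (1 + m)² (c(m) = (m + 1)² = (1 + m)²)
p = -7
V(s, d) = d*s
-59*(V(p, c(-1)) + (118 - 123)) = -59*((1 - 1)²*(-7) + (118 - 123)) = -59*(0²*(-7) - 5) = -59*(0*(-7) - 5) = -59*(0 - 5) = -59*(-5) = 295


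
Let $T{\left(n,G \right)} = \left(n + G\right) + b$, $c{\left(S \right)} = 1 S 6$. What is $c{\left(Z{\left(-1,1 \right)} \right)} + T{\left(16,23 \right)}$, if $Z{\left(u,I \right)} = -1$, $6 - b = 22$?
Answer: $17$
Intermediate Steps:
$b = -16$ ($b = 6 - 22 = -16$)
$c{\left(S \right)} = 6 S$ ($c{\left(S \right)} = S 6 = 6 S$)
$T{\left(n,G \right)} = -16 + G + n$ ($T{\left(n,G \right)} = \left(n + G\right) - 16 = \left(G + n\right) - 16 = -16 + G + n$)
$c{\left(Z{\left(-1,1 \right)} \right)} + T{\left(16,23 \right)} = 6 \left(-1\right) + \left(-16 + 23 + 16\right) = -6 + 23 = 17$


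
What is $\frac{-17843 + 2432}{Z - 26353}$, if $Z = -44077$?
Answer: $\frac{15411}{70430} \approx 0.21881$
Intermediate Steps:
$\frac{-17843 + 2432}{Z - 26353} = \frac{-17843 + 2432}{-44077 - 26353} = - \frac{15411}{-70430} = \left(-15411\right) \left(- \frac{1}{70430}\right) = \frac{15411}{70430}$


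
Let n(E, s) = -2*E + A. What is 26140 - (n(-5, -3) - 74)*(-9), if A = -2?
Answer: 25546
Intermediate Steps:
n(E, s) = -2 - 2*E (n(E, s) = -2*E - 2 = -2 - 2*E)
26140 - (n(-5, -3) - 74)*(-9) = 26140 - ((-2 - 2*(-5)) - 74)*(-9) = 26140 - ((-2 + 10) - 74)*(-9) = 26140 - (8 - 74)*(-9) = 26140 - (-66)*(-9) = 26140 - 1*594 = 26140 - 594 = 25546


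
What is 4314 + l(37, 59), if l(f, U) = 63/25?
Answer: 107913/25 ≈ 4316.5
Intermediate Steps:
l(f, U) = 63/25 (l(f, U) = 63*(1/25) = 63/25)
4314 + l(37, 59) = 4314 + 63/25 = 107913/25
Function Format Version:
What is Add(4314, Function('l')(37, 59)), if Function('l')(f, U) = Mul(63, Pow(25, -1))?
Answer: Rational(107913, 25) ≈ 4316.5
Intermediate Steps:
Function('l')(f, U) = Rational(63, 25) (Function('l')(f, U) = Mul(63, Rational(1, 25)) = Rational(63, 25))
Add(4314, Function('l')(37, 59)) = Add(4314, Rational(63, 25)) = Rational(107913, 25)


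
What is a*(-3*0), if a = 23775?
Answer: 0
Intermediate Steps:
a*(-3*0) = 23775*(-3*0) = 23775*0 = 0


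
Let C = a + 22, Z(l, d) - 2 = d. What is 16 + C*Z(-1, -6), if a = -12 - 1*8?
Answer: 8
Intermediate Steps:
Z(l, d) = 2 + d
a = -20 (a = -12 - 8 = -20)
C = 2 (C = -20 + 22 = 2)
16 + C*Z(-1, -6) = 16 + 2*(2 - 6) = 16 + 2*(-4) = 16 - 8 = 8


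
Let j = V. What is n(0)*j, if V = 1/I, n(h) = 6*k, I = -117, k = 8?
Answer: -16/39 ≈ -0.41026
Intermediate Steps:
n(h) = 48 (n(h) = 6*8 = 48)
V = -1/117 (V = 1/(-117) = -1/117 ≈ -0.0085470)
j = -1/117 ≈ -0.0085470
n(0)*j = 48*(-1/117) = -16/39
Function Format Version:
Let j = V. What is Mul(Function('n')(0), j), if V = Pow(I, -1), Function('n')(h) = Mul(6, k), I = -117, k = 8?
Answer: Rational(-16, 39) ≈ -0.41026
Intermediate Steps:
Function('n')(h) = 48 (Function('n')(h) = Mul(6, 8) = 48)
V = Rational(-1, 117) (V = Pow(-117, -1) = Rational(-1, 117) ≈ -0.0085470)
j = Rational(-1, 117) ≈ -0.0085470
Mul(Function('n')(0), j) = Mul(48, Rational(-1, 117)) = Rational(-16, 39)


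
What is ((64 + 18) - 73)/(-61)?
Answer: -9/61 ≈ -0.14754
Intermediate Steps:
((64 + 18) - 73)/(-61) = (82 - 73)*(-1/61) = 9*(-1/61) = -9/61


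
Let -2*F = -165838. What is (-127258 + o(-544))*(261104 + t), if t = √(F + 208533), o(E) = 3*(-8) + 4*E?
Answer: -33802001632 - 1812412*√1487 ≈ -3.3872e+10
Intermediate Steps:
F = 82919 (F = -½*(-165838) = 82919)
o(E) = -24 + 4*E
t = 14*√1487 (t = √(82919 + 208533) = √291452 = 14*√1487 ≈ 539.86)
(-127258 + o(-544))*(261104 + t) = (-127258 + (-24 + 4*(-544)))*(261104 + 14*√1487) = (-127258 + (-24 - 2176))*(261104 + 14*√1487) = (-127258 - 2200)*(261104 + 14*√1487) = -129458*(261104 + 14*√1487) = -33802001632 - 1812412*√1487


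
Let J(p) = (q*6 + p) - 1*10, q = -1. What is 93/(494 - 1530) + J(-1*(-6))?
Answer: -10453/1036 ≈ -10.090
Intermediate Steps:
J(p) = -16 + p (J(p) = (-1*6 + p) - 1*10 = (-6 + p) - 10 = -16 + p)
93/(494 - 1530) + J(-1*(-6)) = 93/(494 - 1530) + (-16 - 1*(-6)) = 93/(-1036) + (-16 + 6) = 93*(-1/1036) - 10 = -93/1036 - 10 = -10453/1036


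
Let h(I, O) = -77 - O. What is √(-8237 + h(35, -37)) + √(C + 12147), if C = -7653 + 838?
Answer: 2*√1333 + I*√8277 ≈ 73.021 + 90.978*I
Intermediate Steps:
C = -6815
√(-8237 + h(35, -37)) + √(C + 12147) = √(-8237 + (-77 - 1*(-37))) + √(-6815 + 12147) = √(-8237 + (-77 + 37)) + √5332 = √(-8237 - 40) + 2*√1333 = √(-8277) + 2*√1333 = I*√8277 + 2*√1333 = 2*√1333 + I*√8277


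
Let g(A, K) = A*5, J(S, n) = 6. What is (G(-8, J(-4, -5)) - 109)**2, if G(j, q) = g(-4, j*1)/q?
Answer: 113569/9 ≈ 12619.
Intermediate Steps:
g(A, K) = 5*A
G(j, q) = -20/q (G(j, q) = (5*(-4))/q = -20/q)
(G(-8, J(-4, -5)) - 109)**2 = (-20/6 - 109)**2 = (-20*1/6 - 109)**2 = (-10/3 - 109)**2 = (-337/3)**2 = 113569/9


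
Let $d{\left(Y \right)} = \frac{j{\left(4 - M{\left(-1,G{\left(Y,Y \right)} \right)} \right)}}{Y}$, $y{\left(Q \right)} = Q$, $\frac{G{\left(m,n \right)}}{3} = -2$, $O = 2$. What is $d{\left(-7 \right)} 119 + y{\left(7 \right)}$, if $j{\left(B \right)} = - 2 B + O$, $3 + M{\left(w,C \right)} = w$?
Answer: $245$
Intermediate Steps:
$G{\left(m,n \right)} = -6$ ($G{\left(m,n \right)} = 3 \left(-2\right) = -6$)
$M{\left(w,C \right)} = -3 + w$
$j{\left(B \right)} = 2 - 2 B$ ($j{\left(B \right)} = - 2 B + 2 = 2 - 2 B$)
$d{\left(Y \right)} = - \frac{14}{Y}$ ($d{\left(Y \right)} = \frac{2 - 2 \left(4 - \left(-3 - 1\right)\right)}{Y} = \frac{2 - 2 \left(4 - -4\right)}{Y} = \frac{2 - 2 \left(4 + 4\right)}{Y} = \frac{2 - 16}{Y} = - \frac{14}{Y}$)
$d{\left(-7 \right)} 119 + y{\left(7 \right)} = - \frac{14}{-7} \cdot 119 + 7 = \left(-14\right) \left(- \frac{1}{7}\right) 119 + 7 = 2 \cdot 119 + 7 = 238 + 7 = 245$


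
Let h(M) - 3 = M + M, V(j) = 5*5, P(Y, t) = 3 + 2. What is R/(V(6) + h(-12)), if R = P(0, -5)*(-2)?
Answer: -5/2 ≈ -2.5000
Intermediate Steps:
P(Y, t) = 5
V(j) = 25
h(M) = 3 + 2*M (h(M) = 3 + (M + M) = 3 + 2*M)
R = -10 (R = 5*(-2) = -10)
R/(V(6) + h(-12)) = -10/(25 + (3 + 2*(-12))) = -10/(25 + (3 - 24)) = -10/(25 - 21) = -10/4 = -10*¼ = -5/2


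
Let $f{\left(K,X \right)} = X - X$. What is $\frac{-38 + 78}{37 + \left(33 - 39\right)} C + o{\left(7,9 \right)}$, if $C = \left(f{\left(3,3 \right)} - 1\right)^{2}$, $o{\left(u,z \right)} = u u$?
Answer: $\frac{1559}{31} \approx 50.29$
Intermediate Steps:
$f{\left(K,X \right)} = 0$
$o{\left(u,z \right)} = u^{2}$
$C = 1$ ($C = \left(0 - 1\right)^{2} = \left(-1\right)^{2} = 1$)
$\frac{-38 + 78}{37 + \left(33 - 39\right)} C + o{\left(7,9 \right)} = \frac{-38 + 78}{37 + \left(33 - 39\right)} 1 + 7^{2} = \frac{40}{37 + \left(33 - 39\right)} 1 + 49 = \frac{40}{37 - 6} \cdot 1 + 49 = \frac{40}{31} \cdot 1 + 49 = \frac{40}{31} + 49 = \frac{1559}{31}$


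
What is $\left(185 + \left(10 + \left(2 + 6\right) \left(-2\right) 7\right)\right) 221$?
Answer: $18343$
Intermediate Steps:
$\left(185 + \left(10 + \left(2 + 6\right) \left(-2\right) 7\right)\right) 221 = \left(185 + \left(10 + 8 \left(-2\right) 7\right)\right) 221 = \left(185 + \left(10 - 112\right)\right) 221 = \left(185 - 102\right) 221 = 83 \cdot 221 = 18343$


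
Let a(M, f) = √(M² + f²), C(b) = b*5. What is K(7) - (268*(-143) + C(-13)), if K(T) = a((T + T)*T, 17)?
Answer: 38389 + √9893 ≈ 38488.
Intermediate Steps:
C(b) = 5*b
K(T) = √(289 + 4*T⁴) (K(T) = √(((T + T)*T)² + 17²) = √(((2*T)*T)² + 289) = √((2*T²)² + 289) = √(4*T⁴ + 289) = √(289 + 4*T⁴))
K(7) - (268*(-143) + C(-13)) = √(289 + 4*7⁴) - (268*(-143) + 5*(-13)) = √(289 + 4*2401) - (-38324 - 65) = √(289 + 9604) - 1*(-38389) = √9893 + 38389 = 38389 + √9893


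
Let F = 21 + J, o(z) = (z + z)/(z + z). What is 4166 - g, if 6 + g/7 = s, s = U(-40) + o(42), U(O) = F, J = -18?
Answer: 4180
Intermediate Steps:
o(z) = 1 (o(z) = (2*z)/((2*z)) = (2*z)*(1/(2*z)) = 1)
F = 3 (F = 21 - 18 = 3)
U(O) = 3
s = 4 (s = 3 + 1 = 4)
g = -14 (g = -42 + 7*4 = -42 + 28 = -14)
4166 - g = 4166 - 1*(-14) = 4166 + 14 = 4180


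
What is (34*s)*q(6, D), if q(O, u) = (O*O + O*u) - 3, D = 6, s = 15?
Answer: 35190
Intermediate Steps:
q(O, u) = -3 + O² + O*u (q(O, u) = (O² + O*u) - 3 = -3 + O² + O*u)
(34*s)*q(6, D) = (34*15)*(-3 + 6² + 6*6) = 510*(-3 + 36 + 36) = 510*69 = 35190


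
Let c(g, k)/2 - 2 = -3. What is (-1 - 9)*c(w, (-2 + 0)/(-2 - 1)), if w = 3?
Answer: 20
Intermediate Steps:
c(g, k) = -2 (c(g, k) = 4 + 2*(-3) = 4 - 6 = -2)
(-1 - 9)*c(w, (-2 + 0)/(-2 - 1)) = (-1 - 9)*(-2) = -10*(-2) = 20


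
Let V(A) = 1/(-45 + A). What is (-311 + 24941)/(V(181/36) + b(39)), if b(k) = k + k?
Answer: 5907095/18701 ≈ 315.87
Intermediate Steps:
b(k) = 2*k
(-311 + 24941)/(V(181/36) + b(39)) = (-311 + 24941)/(1/(-45 + 181/36) + 2*39) = 24630/(1/(-45 + 181*(1/36)) + 78) = 24630/(1/(-45 + 181/36) + 78) = 24630/(1/(-1439/36) + 78) = 24630/(-36/1439 + 78) = 24630/(112206/1439) = 24630*(1439/112206) = 5907095/18701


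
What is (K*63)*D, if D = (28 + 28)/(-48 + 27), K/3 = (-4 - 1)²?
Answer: -12600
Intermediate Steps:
K = 75 (K = 3*(-4 - 1)² = 3*(-5)² = 3*25 = 75)
D = -8/3 (D = 56/(-21) = 56*(-1/21) = -8/3 ≈ -2.6667)
(K*63)*D = (75*63)*(-8/3) = 4725*(-8/3) = -12600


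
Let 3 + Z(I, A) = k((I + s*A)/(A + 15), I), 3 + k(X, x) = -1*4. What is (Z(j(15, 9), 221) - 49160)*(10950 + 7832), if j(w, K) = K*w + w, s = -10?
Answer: -923510940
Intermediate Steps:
j(w, K) = w + K*w
k(X, x) = -7 (k(X, x) = -3 - 1*4 = -3 - 4 = -7)
Z(I, A) = -10 (Z(I, A) = -3 - 7 = -10)
(Z(j(15, 9), 221) - 49160)*(10950 + 7832) = (-10 - 49160)*(10950 + 7832) = -49170*18782 = -923510940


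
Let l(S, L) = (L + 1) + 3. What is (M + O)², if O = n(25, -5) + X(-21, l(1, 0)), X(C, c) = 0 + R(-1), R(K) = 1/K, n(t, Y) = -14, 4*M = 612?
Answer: 19044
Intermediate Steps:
M = 153 (M = (¼)*612 = 153)
l(S, L) = 4 + L (l(S, L) = (1 + L) + 3 = 4 + L)
X(C, c) = -1 (X(C, c) = 0 + 1/(-1) = 0 - 1 = -1)
O = -15 (O = -14 - 1 = -15)
(M + O)² = (153 - 15)² = 138² = 19044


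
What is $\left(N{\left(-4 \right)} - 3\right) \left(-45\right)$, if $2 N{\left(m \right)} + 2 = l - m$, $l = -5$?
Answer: $\frac{405}{2} \approx 202.5$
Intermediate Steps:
$N{\left(m \right)} = - \frac{7}{2} - \frac{m}{2}$ ($N{\left(m \right)} = -1 + \frac{-5 - m}{2} = -1 - \left(\frac{5}{2} + \frac{m}{2}\right) = - \frac{7}{2} - \frac{m}{2}$)
$\left(N{\left(-4 \right)} - 3\right) \left(-45\right) = \left(\left(- \frac{7}{2} - -2\right) - 3\right) \left(-45\right) = \left(\left(- \frac{7}{2} + 2\right) - 3\right) \left(-45\right) = \left(- \frac{3}{2} - 3\right) \left(-45\right) = \left(- \frac{9}{2}\right) \left(-45\right) = \frac{405}{2}$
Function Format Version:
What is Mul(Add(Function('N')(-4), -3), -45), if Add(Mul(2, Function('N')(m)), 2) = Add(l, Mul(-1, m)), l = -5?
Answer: Rational(405, 2) ≈ 202.50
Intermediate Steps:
Function('N')(m) = Add(Rational(-7, 2), Mul(Rational(-1, 2), m)) (Function('N')(m) = Add(-1, Mul(Rational(1, 2), Add(-5, Mul(-1, m)))) = Add(-1, Add(Rational(-5, 2), Mul(Rational(-1, 2), m))) = Add(Rational(-7, 2), Mul(Rational(-1, 2), m)))
Mul(Add(Function('N')(-4), -3), -45) = Mul(Add(Add(Rational(-7, 2), Mul(Rational(-1, 2), -4)), -3), -45) = Mul(Add(Add(Rational(-7, 2), 2), -3), -45) = Mul(Add(Rational(-3, 2), -3), -45) = Mul(Rational(-9, 2), -45) = Rational(405, 2)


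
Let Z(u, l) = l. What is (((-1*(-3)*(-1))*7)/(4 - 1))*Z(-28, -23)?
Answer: 161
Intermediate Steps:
(((-1*(-3)*(-1))*7)/(4 - 1))*Z(-28, -23) = (((-1*(-3)*(-1))*7)/(4 - 1))*(-23) = (((3*(-1))*7)/3)*(-23) = (-3*7*(⅓))*(-23) = -21*⅓*(-23) = -7*(-23) = 161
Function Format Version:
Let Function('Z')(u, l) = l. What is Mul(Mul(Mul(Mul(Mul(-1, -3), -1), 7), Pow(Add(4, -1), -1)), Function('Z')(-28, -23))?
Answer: 161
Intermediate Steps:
Mul(Mul(Mul(Mul(Mul(-1, -3), -1), 7), Pow(Add(4, -1), -1)), Function('Z')(-28, -23)) = Mul(Mul(Mul(Mul(Mul(-1, -3), -1), 7), Pow(Add(4, -1), -1)), -23) = Mul(Mul(Mul(Mul(3, -1), 7), Pow(3, -1)), -23) = Mul(Mul(Mul(-3, 7), Rational(1, 3)), -23) = Mul(Mul(-21, Rational(1, 3)), -23) = Mul(-7, -23) = 161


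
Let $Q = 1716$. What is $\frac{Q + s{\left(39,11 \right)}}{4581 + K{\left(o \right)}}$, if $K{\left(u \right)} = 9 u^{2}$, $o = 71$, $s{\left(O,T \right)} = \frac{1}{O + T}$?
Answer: $\frac{85801}{2497500} \approx 0.034355$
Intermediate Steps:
$\frac{Q + s{\left(39,11 \right)}}{4581 + K{\left(o \right)}} = \frac{1716 + \frac{1}{39 + 11}}{4581 + 9 \cdot 71^{2}} = \frac{1716 + \frac{1}{50}}{4581 + 9 \cdot 5041} = \frac{1716 + \frac{1}{50}}{4581 + 45369} = \frac{85801}{50 \cdot 49950} = \frac{85801}{50} \cdot \frac{1}{49950} = \frac{85801}{2497500}$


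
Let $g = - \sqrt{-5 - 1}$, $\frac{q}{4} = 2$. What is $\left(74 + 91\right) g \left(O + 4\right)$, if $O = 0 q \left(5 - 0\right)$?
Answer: $- 660 i \sqrt{6} \approx - 1616.7 i$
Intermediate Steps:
$q = 8$ ($q = 4 \cdot 2 = 8$)
$g = - i \sqrt{6}$ ($g = - \sqrt{-6} = - i \sqrt{6} \approx - 2.4495 i$)
$O = 0$ ($O = 0 \cdot 8 \left(5 - 0\right) = 0 \left(5 + 0\right) = 0 \cdot 5 = 0$)
$\left(74 + 91\right) g \left(O + 4\right) = \left(74 + 91\right) - i \sqrt{6} \left(0 + 4\right) = 165 - i \sqrt{6} \cdot 4 = 165 \left(- 4 i \sqrt{6}\right) = - 660 i \sqrt{6}$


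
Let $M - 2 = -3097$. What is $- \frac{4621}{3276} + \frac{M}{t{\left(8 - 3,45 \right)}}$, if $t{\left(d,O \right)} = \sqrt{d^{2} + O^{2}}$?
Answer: $- \frac{4621}{3276} - \frac{619 \sqrt{82}}{82} \approx -69.768$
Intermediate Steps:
$M = -3095$ ($M = 2 - 3097 = -3095$)
$t{\left(d,O \right)} = \sqrt{O^{2} + d^{2}}$
$- \frac{4621}{3276} + \frac{M}{t{\left(8 - 3,45 \right)}} = - \frac{4621}{3276} - \frac{3095}{\sqrt{45^{2} + \left(8 - 3\right)^{2}}} = \left(-4621\right) \frac{1}{3276} - \frac{3095}{\sqrt{2025 + 5^{2}}} = - \frac{4621}{3276} - \frac{3095}{\sqrt{2025 + 25}} = - \frac{4621}{3276} - \frac{3095}{\sqrt{2050}} = - \frac{4621}{3276} - \frac{3095}{5 \sqrt{82}} = - \frac{4621}{3276} - 3095 \frac{\sqrt{82}}{410} = - \frac{4621}{3276} - \frac{619 \sqrt{82}}{82}$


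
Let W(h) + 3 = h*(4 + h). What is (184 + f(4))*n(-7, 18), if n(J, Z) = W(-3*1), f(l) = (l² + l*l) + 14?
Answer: -1380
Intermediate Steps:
W(h) = -3 + h*(4 + h)
f(l) = 14 + 2*l² (f(l) = (l² + l²) + 14 = 2*l² + 14 = 14 + 2*l²)
n(J, Z) = -6 (n(J, Z) = -3 + (-3*1)² + 4*(-3*1) = -3 + (-3)² + 4*(-3) = -3 + 9 - 12 = -6)
(184 + f(4))*n(-7, 18) = (184 + (14 + 2*4²))*(-6) = (184 + (14 + 2*16))*(-6) = (184 + (14 + 32))*(-6) = (184 + 46)*(-6) = 230*(-6) = -1380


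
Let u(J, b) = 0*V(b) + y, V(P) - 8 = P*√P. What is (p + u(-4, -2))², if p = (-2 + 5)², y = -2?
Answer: 49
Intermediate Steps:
V(P) = 8 + P^(3/2) (V(P) = 8 + P*√P = 8 + P^(3/2))
u(J, b) = -2 (u(J, b) = 0*(8 + b^(3/2)) - 2 = 0 - 2 = -2)
p = 9 (p = 3² = 9)
(p + u(-4, -2))² = (9 - 2)² = 7² = 49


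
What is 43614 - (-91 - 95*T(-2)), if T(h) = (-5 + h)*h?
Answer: 45035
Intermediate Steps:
T(h) = h*(-5 + h)
43614 - (-91 - 95*T(-2)) = 43614 - (-91 - (-190)*(-5 - 2)) = 43614 - (-91 - (-190)*(-7)) = 43614 - (-91 - 95*14) = 43614 - (-91 - 1330) = 43614 - 1*(-1421) = 43614 + 1421 = 45035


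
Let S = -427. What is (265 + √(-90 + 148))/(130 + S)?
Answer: -265/297 - √58/297 ≈ -0.91790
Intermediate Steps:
(265 + √(-90 + 148))/(130 + S) = (265 + √(-90 + 148))/(130 - 427) = (265 + √58)/(-297) = (265 + √58)*(-1/297) = -265/297 - √58/297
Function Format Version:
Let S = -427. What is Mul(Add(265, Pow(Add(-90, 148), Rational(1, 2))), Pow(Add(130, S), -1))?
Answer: Add(Rational(-265, 297), Mul(Rational(-1, 297), Pow(58, Rational(1, 2)))) ≈ -0.91790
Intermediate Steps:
Mul(Add(265, Pow(Add(-90, 148), Rational(1, 2))), Pow(Add(130, S), -1)) = Mul(Add(265, Pow(Add(-90, 148), Rational(1, 2))), Pow(Add(130, -427), -1)) = Mul(Add(265, Pow(58, Rational(1, 2))), Pow(-297, -1)) = Mul(Add(265, Pow(58, Rational(1, 2))), Rational(-1, 297)) = Add(Rational(-265, 297), Mul(Rational(-1, 297), Pow(58, Rational(1, 2))))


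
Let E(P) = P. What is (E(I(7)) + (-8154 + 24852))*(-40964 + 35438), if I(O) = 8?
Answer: -92317356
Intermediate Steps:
(E(I(7)) + (-8154 + 24852))*(-40964 + 35438) = (8 + (-8154 + 24852))*(-40964 + 35438) = (8 + 16698)*(-5526) = 16706*(-5526) = -92317356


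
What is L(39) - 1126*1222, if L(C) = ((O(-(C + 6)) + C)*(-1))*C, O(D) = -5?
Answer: -1377298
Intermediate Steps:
L(C) = C*(5 - C) (L(C) = ((-5 + C)*(-1))*C = (5 - C)*C = C*(5 - C))
L(39) - 1126*1222 = 39*(5 - 1*39) - 1126*1222 = 39*(5 - 39) - 1375972 = 39*(-34) - 1375972 = -1326 - 1375972 = -1377298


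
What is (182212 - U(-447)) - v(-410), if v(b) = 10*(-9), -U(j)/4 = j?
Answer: 180514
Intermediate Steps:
U(j) = -4*j
v(b) = -90
(182212 - U(-447)) - v(-410) = (182212 - (-4)*(-447)) - 1*(-90) = (182212 - 1*1788) + 90 = (182212 - 1788) + 90 = 180424 + 90 = 180514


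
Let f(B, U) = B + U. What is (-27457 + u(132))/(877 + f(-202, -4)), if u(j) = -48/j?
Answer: -302031/7381 ≈ -40.920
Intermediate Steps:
(-27457 + u(132))/(877 + f(-202, -4)) = (-27457 - 48/132)/(877 + (-202 - 4)) = (-27457 - 48*1/132)/(877 - 206) = (-27457 - 4/11)/671 = -302031/11*1/671 = -302031/7381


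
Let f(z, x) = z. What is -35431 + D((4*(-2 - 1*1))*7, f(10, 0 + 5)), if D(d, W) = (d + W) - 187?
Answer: -35692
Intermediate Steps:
D(d, W) = -187 + W + d (D(d, W) = (W + d) - 187 = -187 + W + d)
-35431 + D((4*(-2 - 1*1))*7, f(10, 0 + 5)) = -35431 + (-187 + 10 + (4*(-2 - 1*1))*7) = -35431 + (-187 + 10 + (4*(-2 - 1))*7) = -35431 + (-187 + 10 + (4*(-3))*7) = -35431 + (-187 + 10 - 12*7) = -35431 + (-187 + 10 - 84) = -35431 - 261 = -35692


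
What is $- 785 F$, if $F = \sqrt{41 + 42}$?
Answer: $- 785 \sqrt{83} \approx -7151.7$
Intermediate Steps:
$F = \sqrt{83} \approx 9.1104$
$- 785 F = - 785 \sqrt{83}$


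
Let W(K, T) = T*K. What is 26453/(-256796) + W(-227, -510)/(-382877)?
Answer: -39857518201/98321282092 ≈ -0.40538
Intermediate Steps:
W(K, T) = K*T
26453/(-256796) + W(-227, -510)/(-382877) = 26453/(-256796) - 227*(-510)/(-382877) = 26453*(-1/256796) + 115770*(-1/382877) = -26453/256796 - 115770/382877 = -39857518201/98321282092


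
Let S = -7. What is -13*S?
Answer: 91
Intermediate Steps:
-13*S = -13*(-7) = -1*(-91) = 91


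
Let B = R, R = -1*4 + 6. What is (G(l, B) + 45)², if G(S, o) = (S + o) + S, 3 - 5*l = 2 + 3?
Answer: 53361/25 ≈ 2134.4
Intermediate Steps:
l = -⅖ (l = ⅗ - (2 + 3)/5 = ⅗ - ⅕*5 = ⅗ - 1 = -⅖ ≈ -0.40000)
R = 2 (R = -4 + 6 = 2)
B = 2
G(S, o) = o + 2*S
(G(l, B) + 45)² = ((2 + 2*(-⅖)) + 45)² = ((2 - ⅘) + 45)² = (6/5 + 45)² = (231/5)² = 53361/25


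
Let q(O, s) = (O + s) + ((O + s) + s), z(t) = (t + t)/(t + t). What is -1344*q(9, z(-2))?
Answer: -28224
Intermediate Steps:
z(t) = 1 (z(t) = (2*t)/((2*t)) = (2*t)*(1/(2*t)) = 1)
q(O, s) = 2*O + 3*s (q(O, s) = (O + s) + (O + 2*s) = 2*O + 3*s)
-1344*q(9, z(-2)) = -1344*(2*9 + 3*1) = -1344*(18 + 3) = -1344*21 = -28224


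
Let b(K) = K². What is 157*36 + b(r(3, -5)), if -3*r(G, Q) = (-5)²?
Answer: 51493/9 ≈ 5721.4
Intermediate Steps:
r(G, Q) = -25/3 (r(G, Q) = -⅓*(-5)² = -⅓*25 = -25/3)
157*36 + b(r(3, -5)) = 157*36 + (-25/3)² = 5652 + 625/9 = 51493/9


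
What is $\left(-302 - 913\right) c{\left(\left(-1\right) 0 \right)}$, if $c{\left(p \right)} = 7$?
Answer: $-8505$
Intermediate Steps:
$\left(-302 - 913\right) c{\left(\left(-1\right) 0 \right)} = \left(-302 - 913\right) 7 = \left(-1215\right) 7 = -8505$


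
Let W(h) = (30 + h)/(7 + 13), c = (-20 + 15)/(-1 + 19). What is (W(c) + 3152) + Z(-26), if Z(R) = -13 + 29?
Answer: 228203/72 ≈ 3169.5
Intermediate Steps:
Z(R) = 16
c = -5/18 ≈ -0.27778
W(h) = 3/2 + h/20 (W(h) = (30 + h)/20 = (30 + h)*(1/20) = 3/2 + h/20)
(W(c) + 3152) + Z(-26) = ((3/2 + (1/20)*(-5/18)) + 3152) + 16 = ((3/2 - 1/72) + 3152) + 16 = (107/72 + 3152) + 16 = 227051/72 + 16 = 228203/72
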